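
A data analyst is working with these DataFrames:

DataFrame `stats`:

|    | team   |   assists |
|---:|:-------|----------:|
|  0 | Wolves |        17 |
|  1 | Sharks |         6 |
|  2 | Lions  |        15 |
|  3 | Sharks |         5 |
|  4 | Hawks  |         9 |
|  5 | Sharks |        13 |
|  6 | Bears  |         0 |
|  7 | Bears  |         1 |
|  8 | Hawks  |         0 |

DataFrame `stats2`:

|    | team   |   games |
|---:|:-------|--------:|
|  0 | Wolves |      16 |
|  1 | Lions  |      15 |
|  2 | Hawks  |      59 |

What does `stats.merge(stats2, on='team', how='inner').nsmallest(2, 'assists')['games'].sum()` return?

118

merge on 'team' (how='inner') → 4 rows:
     team  assists  games
0  Wolves       17     16
1   Lions       15     15
2   Hawks        9     59
3   Hawks        0     59
take 2 rows with smallest assists:
    team  assists  games
3  Hawks        0     59
2  Hawks        9     59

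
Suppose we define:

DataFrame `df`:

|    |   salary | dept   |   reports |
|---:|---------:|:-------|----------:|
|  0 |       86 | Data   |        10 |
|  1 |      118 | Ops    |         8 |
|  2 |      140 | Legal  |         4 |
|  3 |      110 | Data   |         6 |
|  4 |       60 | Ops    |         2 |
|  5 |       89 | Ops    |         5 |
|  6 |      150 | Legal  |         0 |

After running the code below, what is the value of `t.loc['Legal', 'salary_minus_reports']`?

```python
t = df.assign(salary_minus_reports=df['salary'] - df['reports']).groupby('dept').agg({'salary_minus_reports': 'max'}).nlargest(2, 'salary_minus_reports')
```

150

add column salary_minus_reports = df['salary'] - df['reports']:
   salary   dept  reports  salary_minus_reports
0      86   Data       10                    76
1     118    Ops        8                   110
2     140  Legal        4                   136
3     110   Data        6                   104
4      60    Ops        2                    58
5      89    Ops        5                    84
6     150  Legal        0                   150
group by dept, max of salary_minus_reports:
       salary_minus_reports
dept                       
Data                    104
Legal                   150
Ops                     110
take 2 rows with largest salary_minus_reports:
       salary_minus_reports
dept                       
Legal                   150
Ops                     110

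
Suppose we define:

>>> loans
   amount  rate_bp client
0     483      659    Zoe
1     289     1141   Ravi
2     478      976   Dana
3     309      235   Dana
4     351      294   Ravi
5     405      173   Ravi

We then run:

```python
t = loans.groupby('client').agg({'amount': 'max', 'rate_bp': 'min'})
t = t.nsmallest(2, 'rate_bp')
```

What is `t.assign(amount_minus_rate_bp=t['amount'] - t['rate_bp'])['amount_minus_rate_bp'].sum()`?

group by client: max(amount), min(rate_bp):
        amount  rate_bp
client                 
Dana       478      235
Ravi       405      173
Zoe        483      659
take 2 rows with smallest rate_bp:
        amount  rate_bp
client                 
Ravi       405      173
Dana       478      235
add column amount_minus_rate_bp = t['amount'] - t['rate_bp']:
        amount  rate_bp  amount_minus_rate_bp
client                                       
Ravi       405      173                   232
Dana       478      235                   243

475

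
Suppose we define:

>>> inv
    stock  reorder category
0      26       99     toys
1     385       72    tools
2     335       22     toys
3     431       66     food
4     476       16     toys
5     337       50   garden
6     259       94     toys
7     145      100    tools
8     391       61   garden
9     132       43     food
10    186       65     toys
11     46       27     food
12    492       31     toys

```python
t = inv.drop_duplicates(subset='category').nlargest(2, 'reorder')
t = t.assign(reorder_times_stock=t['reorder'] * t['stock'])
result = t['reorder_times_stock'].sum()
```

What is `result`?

drop duplicate category (keep=first):
   stock  reorder category
0     26       99     toys
1    385       72    tools
3    431       66     food
5    337       50   garden
take 2 rows with largest reorder:
   stock  reorder category
0     26       99     toys
1    385       72    tools
add column reorder_times_stock = t['reorder'] * t['stock']:
   stock  reorder category  reorder_times_stock
0     26       99     toys                 2574
1    385       72    tools                27720
Finally, sum of column 'reorder_times_stock' = 30294.

30294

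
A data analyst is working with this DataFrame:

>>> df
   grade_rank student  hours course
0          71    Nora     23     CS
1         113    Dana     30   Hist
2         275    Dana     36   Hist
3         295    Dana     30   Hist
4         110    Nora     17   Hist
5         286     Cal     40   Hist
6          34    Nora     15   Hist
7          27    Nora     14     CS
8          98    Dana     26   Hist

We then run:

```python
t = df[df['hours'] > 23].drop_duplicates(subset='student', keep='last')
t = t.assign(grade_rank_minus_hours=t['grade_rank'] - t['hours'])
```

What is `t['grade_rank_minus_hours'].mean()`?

filter rows where hours > 23:
   grade_rank student  hours course
1         113    Dana     30   Hist
2         275    Dana     36   Hist
3         295    Dana     30   Hist
5         286     Cal     40   Hist
8          98    Dana     26   Hist
drop duplicate student (keep=last):
   grade_rank student  hours course
5         286     Cal     40   Hist
8          98    Dana     26   Hist
add column grade_rank_minus_hours = t['grade_rank'] - t['hours']:
   grade_rank student  hours course  grade_rank_minus_hours
5         286     Cal     40   Hist                     246
8          98    Dana     26   Hist                      72
Reading off the mean of column 'grade_rank_minus_hours', we get 159.0.

159.0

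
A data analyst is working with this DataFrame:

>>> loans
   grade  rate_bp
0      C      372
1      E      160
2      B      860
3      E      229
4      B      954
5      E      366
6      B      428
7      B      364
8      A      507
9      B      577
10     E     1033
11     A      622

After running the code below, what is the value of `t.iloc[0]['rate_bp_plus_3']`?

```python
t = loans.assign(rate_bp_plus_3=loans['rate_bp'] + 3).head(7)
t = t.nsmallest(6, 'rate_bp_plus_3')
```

add column rate_bp_plus_3 = loans['rate_bp'] + 3:
   grade  rate_bp  rate_bp_plus_3
0      C      372             375
1      E      160             163
2      B      860             863
3      E      229             232
4      B      954             957
5      E      366             369
6      B      428             431
7      B      364             367
8      A      507             510
9      B      577             580
10     E     1033            1036
11     A      622             625
take first 7 rows:
  grade  rate_bp  rate_bp_plus_3
0     C      372             375
1     E      160             163
2     B      860             863
3     E      229             232
4     B      954             957
5     E      366             369
6     B      428             431
take 6 rows with smallest rate_bp_plus_3:
  grade  rate_bp  rate_bp_plus_3
1     E      160             163
3     E      229             232
5     E      366             369
0     C      372             375
6     B      428             431
2     B      860             863
Taking the value at position 0, column 'rate_bp_plus_3' gives 163.

163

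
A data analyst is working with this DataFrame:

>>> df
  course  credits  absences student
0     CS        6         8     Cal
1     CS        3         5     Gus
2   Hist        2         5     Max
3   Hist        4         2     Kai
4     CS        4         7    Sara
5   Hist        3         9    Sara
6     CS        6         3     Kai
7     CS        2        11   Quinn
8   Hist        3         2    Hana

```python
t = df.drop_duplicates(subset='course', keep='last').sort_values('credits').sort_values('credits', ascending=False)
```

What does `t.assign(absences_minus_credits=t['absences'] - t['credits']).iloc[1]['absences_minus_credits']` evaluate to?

drop duplicate course (keep=last):
  course  credits  absences student
7     CS        2        11   Quinn
8   Hist        3         2    Hana
sort by credits:
  course  credits  absences student
7     CS        2        11   Quinn
8   Hist        3         2    Hana
sort by credits descending:
  course  credits  absences student
8   Hist        3         2    Hana
7     CS        2        11   Quinn
add column absences_minus_credits = t['absences'] - t['credits']:
  course  credits  absences student  absences_minus_credits
8   Hist        3         2    Hana                      -1
7     CS        2        11   Quinn                       9
Reading off the value at position 1, column 'absences_minus_credits', we get 9.

9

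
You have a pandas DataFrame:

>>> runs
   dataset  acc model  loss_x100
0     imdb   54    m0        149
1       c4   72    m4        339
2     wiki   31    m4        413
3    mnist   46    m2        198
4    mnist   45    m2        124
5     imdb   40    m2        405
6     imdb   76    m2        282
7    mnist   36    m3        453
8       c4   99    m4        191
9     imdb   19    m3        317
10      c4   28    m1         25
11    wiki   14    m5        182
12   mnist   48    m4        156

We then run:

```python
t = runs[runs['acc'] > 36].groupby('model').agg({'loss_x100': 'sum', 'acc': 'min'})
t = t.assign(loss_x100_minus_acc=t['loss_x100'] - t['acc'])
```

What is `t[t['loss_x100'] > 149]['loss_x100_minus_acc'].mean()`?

803.5

filter rows where acc > 36:
   dataset  acc model  loss_x100
0     imdb   54    m0        149
1       c4   72    m4        339
3    mnist   46    m2        198
4    mnist   45    m2        124
5     imdb   40    m2        405
6     imdb   76    m2        282
8       c4   99    m4        191
12   mnist   48    m4        156
group by model: sum(loss_x100), min(acc):
       loss_x100  acc
model                
m0           149   54
m2          1009   40
m4           686   48
add column loss_x100_minus_acc = t['loss_x100'] - t['acc']:
       loss_x100  acc  loss_x100_minus_acc
model                                     
m0           149   54                   95
m2          1009   40                  969
m4           686   48                  638
filter rows where loss_x100 > 149:
       loss_x100  acc  loss_x100_minus_acc
model                                     
m2          1009   40                  969
m4           686   48                  638
Taking the mean of column 'loss_x100_minus_acc' gives 803.5.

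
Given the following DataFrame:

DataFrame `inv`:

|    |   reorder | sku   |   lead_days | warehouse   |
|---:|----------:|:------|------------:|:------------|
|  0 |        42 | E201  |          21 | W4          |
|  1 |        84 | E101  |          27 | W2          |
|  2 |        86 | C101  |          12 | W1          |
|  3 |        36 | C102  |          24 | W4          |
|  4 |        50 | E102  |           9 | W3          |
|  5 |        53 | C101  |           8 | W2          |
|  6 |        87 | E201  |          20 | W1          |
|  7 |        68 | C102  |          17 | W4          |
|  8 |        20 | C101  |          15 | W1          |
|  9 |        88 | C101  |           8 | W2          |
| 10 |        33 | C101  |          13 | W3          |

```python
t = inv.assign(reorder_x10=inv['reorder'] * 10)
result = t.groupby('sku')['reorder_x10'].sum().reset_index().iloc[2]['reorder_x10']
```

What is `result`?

840

add column reorder_x10 = inv['reorder'] * 10:
    reorder   sku  lead_days warehouse  reorder_x10
0        42  E201         21        W4          420
1        84  E101         27        W2          840
2        86  C101         12        W1          860
3        36  C102         24        W4          360
4        50  E102          9        W3          500
5        53  C101          8        W2          530
6        87  E201         20        W1          870
7        68  C102         17        W4          680
8        20  C101         15        W1          200
9        88  C101          8        W2          880
10       33  C101         13        W3          330
group by sku, sum of reorder_x10:
sku
C101    2800
C102    1040
E101     840
E102     500
E201    1290
Name: reorder_x10, dtype: int64
reset_index():
    sku  reorder_x10
0  C101         2800
1  C102         1040
2  E101          840
3  E102          500
4  E201         1290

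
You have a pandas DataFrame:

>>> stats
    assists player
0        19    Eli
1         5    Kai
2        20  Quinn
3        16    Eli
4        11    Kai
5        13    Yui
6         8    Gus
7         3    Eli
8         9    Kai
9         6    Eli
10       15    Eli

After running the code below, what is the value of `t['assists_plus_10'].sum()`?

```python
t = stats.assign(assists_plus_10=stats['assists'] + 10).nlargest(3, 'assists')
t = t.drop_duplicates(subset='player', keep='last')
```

56

add column assists_plus_10 = stats['assists'] + 10:
    assists player  assists_plus_10
0        19    Eli               29
1         5    Kai               15
2        20  Quinn               30
3        16    Eli               26
4        11    Kai               21
5        13    Yui               23
6         8    Gus               18
7         3    Eli               13
8         9    Kai               19
9         6    Eli               16
10       15    Eli               25
take 3 rows with largest assists:
   assists player  assists_plus_10
2       20  Quinn               30
0       19    Eli               29
3       16    Eli               26
drop duplicate player (keep=last):
   assists player  assists_plus_10
2       20  Quinn               30
3       16    Eli               26
Reading off the sum of column 'assists_plus_10', we get 56.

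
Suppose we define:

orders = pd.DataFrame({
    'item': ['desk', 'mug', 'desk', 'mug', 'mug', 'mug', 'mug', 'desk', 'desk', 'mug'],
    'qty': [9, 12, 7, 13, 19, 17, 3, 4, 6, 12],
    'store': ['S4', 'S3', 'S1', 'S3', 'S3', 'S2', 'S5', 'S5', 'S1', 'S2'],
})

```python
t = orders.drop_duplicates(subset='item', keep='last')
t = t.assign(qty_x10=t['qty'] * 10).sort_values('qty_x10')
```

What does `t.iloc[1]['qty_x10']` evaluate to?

drop duplicate item (keep=last):
   item  qty store
8  desk    6    S1
9   mug   12    S2
add column qty_x10 = t['qty'] * 10:
   item  qty store  qty_x10
8  desk    6    S1       60
9   mug   12    S2      120
sort by qty_x10:
   item  qty store  qty_x10
8  desk    6    S1       60
9   mug   12    S2      120

120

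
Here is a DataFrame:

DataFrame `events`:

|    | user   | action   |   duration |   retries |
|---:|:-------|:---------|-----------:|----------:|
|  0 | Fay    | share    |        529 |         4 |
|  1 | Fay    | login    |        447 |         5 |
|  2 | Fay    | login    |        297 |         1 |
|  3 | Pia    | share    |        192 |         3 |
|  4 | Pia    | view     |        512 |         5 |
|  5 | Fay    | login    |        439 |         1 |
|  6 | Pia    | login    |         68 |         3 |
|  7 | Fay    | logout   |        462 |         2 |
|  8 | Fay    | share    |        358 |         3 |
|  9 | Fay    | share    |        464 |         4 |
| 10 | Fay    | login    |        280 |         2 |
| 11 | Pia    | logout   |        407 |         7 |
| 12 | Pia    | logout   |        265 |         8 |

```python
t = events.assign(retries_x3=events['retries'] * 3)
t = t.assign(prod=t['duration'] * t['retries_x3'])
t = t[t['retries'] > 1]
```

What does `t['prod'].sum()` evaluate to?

51222

add column retries_x3 = events['retries'] * 3:
   user  action  duration  retries  retries_x3
0   Fay   share       529        4          12
1   Fay   login       447        5          15
2   Fay   login       297        1           3
3   Pia   share       192        3           9
4   Pia    view       512        5          15
5   Fay   login       439        1           3
6   Pia   login        68        3           9
7   Fay  logout       462        2           6
8   Fay   share       358        3           9
9   Fay   share       464        4          12
10  Fay   login       280        2           6
11  Pia  logout       407        7          21
12  Pia  logout       265        8          24
add column prod = t['duration'] * t['retries_x3']:
   user  action  duration  retries  retries_x3  prod
0   Fay   share       529        4          12  6348
1   Fay   login       447        5          15  6705
2   Fay   login       297        1           3   891
3   Pia   share       192        3           9  1728
4   Pia    view       512        5          15  7680
5   Fay   login       439        1           3  1317
6   Pia   login        68        3           9   612
7   Fay  logout       462        2           6  2772
8   Fay   share       358        3           9  3222
9   Fay   share       464        4          12  5568
10  Fay   login       280        2           6  1680
11  Pia  logout       407        7          21  8547
12  Pia  logout       265        8          24  6360
filter rows where retries > 1:
   user  action  duration  retries  retries_x3  prod
0   Fay   share       529        4          12  6348
1   Fay   login       447        5          15  6705
3   Pia   share       192        3           9  1728
4   Pia    view       512        5          15  7680
6   Pia   login        68        3           9   612
7   Fay  logout       462        2           6  2772
8   Fay   share       358        3           9  3222
9   Fay   share       464        4          12  5568
10  Fay   login       280        2           6  1680
11  Pia  logout       407        7          21  8547
12  Pia  logout       265        8          24  6360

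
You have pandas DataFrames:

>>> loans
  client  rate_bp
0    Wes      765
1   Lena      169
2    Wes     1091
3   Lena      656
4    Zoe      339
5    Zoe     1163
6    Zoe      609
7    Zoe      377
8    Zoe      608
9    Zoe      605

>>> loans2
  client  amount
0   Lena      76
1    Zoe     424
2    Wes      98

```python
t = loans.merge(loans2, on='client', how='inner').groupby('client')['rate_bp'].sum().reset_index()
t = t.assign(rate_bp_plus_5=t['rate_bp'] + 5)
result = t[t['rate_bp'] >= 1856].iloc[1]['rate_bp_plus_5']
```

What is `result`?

3706

merge on 'client' (how='inner') → 10 rows:
  client  rate_bp  amount
0    Wes      765      98
1   Lena      169      76
2    Wes     1091      98
3   Lena      656      76
4    Zoe      339     424
5    Zoe     1163     424
6    Zoe      609     424
7    Zoe      377     424
8    Zoe      608     424
9    Zoe      605     424
group by client, sum of rate_bp:
client
Lena     825
Wes     1856
Zoe     3701
Name: rate_bp, dtype: int64
reset_index():
  client  rate_bp
0   Lena      825
1    Wes     1856
2    Zoe     3701
add column rate_bp_plus_5 = t['rate_bp'] + 5:
  client  rate_bp  rate_bp_plus_5
0   Lena      825             830
1    Wes     1856            1861
2    Zoe     3701            3706
filter rows where rate_bp >= 1856:
  client  rate_bp  rate_bp_plus_5
1    Wes     1856            1861
2    Zoe     3701            3706
Finally, value at position 1, column 'rate_bp_plus_5' = 3706.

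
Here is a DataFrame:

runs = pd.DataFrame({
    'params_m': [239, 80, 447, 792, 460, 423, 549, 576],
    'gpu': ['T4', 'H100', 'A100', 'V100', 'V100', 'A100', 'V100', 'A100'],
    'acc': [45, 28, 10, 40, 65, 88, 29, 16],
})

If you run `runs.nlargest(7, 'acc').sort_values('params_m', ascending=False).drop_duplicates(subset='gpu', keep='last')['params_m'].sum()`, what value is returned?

1202

take 7 rows with largest acc:
   params_m   gpu  acc
5       423  A100   88
4       460  V100   65
0       239    T4   45
3       792  V100   40
6       549  V100   29
1        80  H100   28
7       576  A100   16
sort by params_m descending:
   params_m   gpu  acc
3       792  V100   40
7       576  A100   16
6       549  V100   29
4       460  V100   65
5       423  A100   88
0       239    T4   45
1        80  H100   28
drop duplicate gpu (keep=last):
   params_m   gpu  acc
4       460  V100   65
5       423  A100   88
0       239    T4   45
1        80  H100   28
sum of column 'params_m' → 1202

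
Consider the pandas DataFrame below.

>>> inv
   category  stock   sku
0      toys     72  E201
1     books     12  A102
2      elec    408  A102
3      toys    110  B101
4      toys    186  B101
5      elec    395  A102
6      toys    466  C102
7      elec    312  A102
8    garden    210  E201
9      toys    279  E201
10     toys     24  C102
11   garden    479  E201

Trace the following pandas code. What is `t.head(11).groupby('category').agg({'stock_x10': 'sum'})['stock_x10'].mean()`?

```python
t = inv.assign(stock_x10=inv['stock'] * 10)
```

6185.0

add column stock_x10 = inv['stock'] * 10:
   category  stock   sku  stock_x10
0      toys     72  E201        720
1     books     12  A102        120
2      elec    408  A102       4080
3      toys    110  B101       1100
4      toys    186  B101       1860
5      elec    395  A102       3950
6      toys    466  C102       4660
7      elec    312  A102       3120
8    garden    210  E201       2100
9      toys    279  E201       2790
10     toys     24  C102        240
11   garden    479  E201       4790
take first 11 rows:
   category  stock   sku  stock_x10
0      toys     72  E201        720
1     books     12  A102        120
2      elec    408  A102       4080
3      toys    110  B101       1100
4      toys    186  B101       1860
5      elec    395  A102       3950
6      toys    466  C102       4660
7      elec    312  A102       3120
8    garden    210  E201       2100
9      toys    279  E201       2790
10     toys     24  C102        240
group by category, sum of stock_x10:
          stock_x10
category           
books           120
elec          11150
garden         2100
toys          11370
Taking the mean of column 'stock_x10' gives 6185.0.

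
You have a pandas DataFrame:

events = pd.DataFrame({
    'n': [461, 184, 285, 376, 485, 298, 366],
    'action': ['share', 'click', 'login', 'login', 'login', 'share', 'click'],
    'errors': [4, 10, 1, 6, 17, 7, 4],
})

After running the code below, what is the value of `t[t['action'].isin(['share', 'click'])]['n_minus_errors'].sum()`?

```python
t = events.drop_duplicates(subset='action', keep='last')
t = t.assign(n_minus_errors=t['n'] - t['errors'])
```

drop duplicate action (keep=last):
     n action  errors
4  485  login      17
5  298  share       7
6  366  click       4
add column n_minus_errors = t['n'] - t['errors']:
     n action  errors  n_minus_errors
4  485  login      17             468
5  298  share       7             291
6  366  click       4             362
filter rows where action in ['share', 'click']:
     n action  errors  n_minus_errors
5  298  share       7             291
6  366  click       4             362

653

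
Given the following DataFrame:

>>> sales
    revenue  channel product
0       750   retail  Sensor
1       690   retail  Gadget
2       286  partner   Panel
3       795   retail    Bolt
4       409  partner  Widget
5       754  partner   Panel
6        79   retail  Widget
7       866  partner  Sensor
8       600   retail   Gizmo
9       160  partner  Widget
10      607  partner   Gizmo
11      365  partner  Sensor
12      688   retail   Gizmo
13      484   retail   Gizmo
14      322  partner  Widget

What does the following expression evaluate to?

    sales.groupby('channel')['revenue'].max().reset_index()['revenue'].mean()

group by channel, max of revenue:
channel
partner    866
retail     795
Name: revenue, dtype: int64
reset_index():
   channel  revenue
0  partner      866
1   retail      795

830.5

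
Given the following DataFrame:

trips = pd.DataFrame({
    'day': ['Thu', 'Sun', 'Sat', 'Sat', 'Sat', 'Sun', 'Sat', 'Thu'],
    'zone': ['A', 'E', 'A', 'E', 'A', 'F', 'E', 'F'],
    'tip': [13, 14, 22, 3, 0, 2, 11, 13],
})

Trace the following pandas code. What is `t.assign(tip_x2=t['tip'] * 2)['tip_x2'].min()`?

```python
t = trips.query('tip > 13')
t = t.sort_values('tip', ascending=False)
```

28

filter rows where tip > 13:
   day zone  tip
1  Sun    E   14
2  Sat    A   22
sort by tip descending:
   day zone  tip
2  Sat    A   22
1  Sun    E   14
add column tip_x2 = t['tip'] * 2:
   day zone  tip  tip_x2
2  Sat    A   22      44
1  Sun    E   14      28
Finally, min of column 'tip_x2' = 28.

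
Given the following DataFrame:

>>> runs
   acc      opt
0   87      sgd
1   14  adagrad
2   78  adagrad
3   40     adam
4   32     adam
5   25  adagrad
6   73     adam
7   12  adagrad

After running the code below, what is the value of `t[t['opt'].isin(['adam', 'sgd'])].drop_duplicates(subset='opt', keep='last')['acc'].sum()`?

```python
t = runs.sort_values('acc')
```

160

sort by acc:
   acc      opt
7   12  adagrad
1   14  adagrad
5   25  adagrad
4   32     adam
3   40     adam
6   73     adam
2   78  adagrad
0   87      sgd
filter rows where opt in ['adam', 'sgd']:
   acc   opt
4   32  adam
3   40  adam
6   73  adam
0   87   sgd
drop duplicate opt (keep=last):
   acc   opt
6   73  adam
0   87   sgd
Finally, sum of column 'acc' = 160.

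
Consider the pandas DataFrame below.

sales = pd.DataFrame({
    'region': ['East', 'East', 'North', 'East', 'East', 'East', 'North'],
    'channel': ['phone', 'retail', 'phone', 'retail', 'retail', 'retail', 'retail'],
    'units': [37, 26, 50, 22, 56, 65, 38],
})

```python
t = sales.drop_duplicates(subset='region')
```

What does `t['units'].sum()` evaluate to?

drop duplicate region (keep=first):
  region channel  units
0   East   phone     37
2  North   phone     50
Reading off the sum of column 'units', we get 87.

87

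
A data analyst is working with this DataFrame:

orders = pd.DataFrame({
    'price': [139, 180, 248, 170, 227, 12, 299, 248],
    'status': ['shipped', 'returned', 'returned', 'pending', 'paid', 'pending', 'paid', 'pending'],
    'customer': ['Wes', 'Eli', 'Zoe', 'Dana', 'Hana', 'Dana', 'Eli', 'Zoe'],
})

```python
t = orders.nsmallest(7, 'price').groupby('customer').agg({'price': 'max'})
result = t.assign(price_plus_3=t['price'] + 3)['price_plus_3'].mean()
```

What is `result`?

take 7 rows with smallest price:
   price    status customer
5     12   pending     Dana
0    139   shipped      Wes
3    170   pending     Dana
1    180  returned      Eli
4    227      paid     Hana
2    248  returned      Zoe
7    248   pending      Zoe
group by customer, max of price:
          price
customer       
Dana        170
Eli         180
Hana        227
Wes         139
Zoe         248
add column price_plus_3 = t['price'] + 3:
          price  price_plus_3
customer                     
Dana        170           173
Eli         180           183
Hana        227           230
Wes         139           142
Zoe         248           251
Reading off the mean of column 'price_plus_3', we get 195.8.

195.8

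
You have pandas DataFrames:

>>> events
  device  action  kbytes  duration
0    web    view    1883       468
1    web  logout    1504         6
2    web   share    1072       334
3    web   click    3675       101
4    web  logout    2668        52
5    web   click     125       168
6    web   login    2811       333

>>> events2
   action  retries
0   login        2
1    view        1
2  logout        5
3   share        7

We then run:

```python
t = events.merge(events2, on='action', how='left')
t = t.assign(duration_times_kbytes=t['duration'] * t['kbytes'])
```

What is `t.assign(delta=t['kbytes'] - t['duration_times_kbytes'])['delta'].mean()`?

merge on 'action' (how='left') → 7 rows:
  device  action  kbytes  duration  retries
0    web    view    1883       468      1.0
1    web  logout    1504         6      5.0
2    web   share    1072       334      7.0
3    web   click    3675       101      NaN
4    web  logout    2668        52      5.0
5    web   click     125       168      NaN
6    web   login    2811       333      2.0
add column duration_times_kbytes = t['duration'] * t['kbytes']:
  device  action  kbytes  duration  retries  duration_times_kbytes
0    web    view    1883       468      1.0                 881244
1    web  logout    1504         6      5.0                   9024
2    web   share    1072       334      7.0                 358048
3    web   click    3675       101      NaN                 371175
4    web  logout    2668        52      5.0                 138736
5    web   click     125       168      NaN                  21000
6    web   login    2811       333      2.0                 936063
add column delta = t['kbytes'] - t['duration_times_kbytes']:
  device  action  kbytes  duration  retries  duration_times_kbytes   delta
0    web    view    1883       468      1.0                 881244 -879361
1    web  logout    1504         6      5.0                   9024   -7520
2    web   share    1072       334      7.0                 358048 -356976
3    web   click    3675       101      NaN                 371175 -367500
4    web  logout    2668        52      5.0                 138736 -136068
5    web   click     125       168      NaN                  21000  -20875
6    web   login    2811       333      2.0                 936063 -933252
mean of column 'delta' → -385936.0

-385936.0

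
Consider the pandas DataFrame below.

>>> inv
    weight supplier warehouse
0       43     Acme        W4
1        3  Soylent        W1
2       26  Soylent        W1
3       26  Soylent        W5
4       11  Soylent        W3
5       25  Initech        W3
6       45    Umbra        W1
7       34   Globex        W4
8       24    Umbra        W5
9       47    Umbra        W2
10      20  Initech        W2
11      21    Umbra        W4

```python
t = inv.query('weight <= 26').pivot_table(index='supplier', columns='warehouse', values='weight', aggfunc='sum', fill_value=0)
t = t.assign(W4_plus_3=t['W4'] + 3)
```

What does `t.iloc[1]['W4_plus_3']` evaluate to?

3

filter rows where weight <= 26:
    weight supplier warehouse
1        3  Soylent        W1
2       26  Soylent        W1
3       26  Soylent        W5
4       11  Soylent        W3
5       25  Initech        W3
8       24    Umbra        W5
10      20  Initech        W2
11      21    Umbra        W4
pivot: rows=supplier, cols=warehouse, sum(weight):
warehouse  W1  W2  W3  W4  W5
supplier                     
Initech     0  20  25   0   0
Soylent    29   0  11   0  26
Umbra       0   0   0  21  24
add column W4_plus_3 = t['W4'] + 3:
warehouse  W1  W2  W3  W4  W5  W4_plus_3
supplier                                
Initech     0  20  25   0   0          3
Soylent    29   0  11   0  26          3
Umbra       0   0   0  21  24         24
Reading off the value at position 1, column 'W4_plus_3', we get 3.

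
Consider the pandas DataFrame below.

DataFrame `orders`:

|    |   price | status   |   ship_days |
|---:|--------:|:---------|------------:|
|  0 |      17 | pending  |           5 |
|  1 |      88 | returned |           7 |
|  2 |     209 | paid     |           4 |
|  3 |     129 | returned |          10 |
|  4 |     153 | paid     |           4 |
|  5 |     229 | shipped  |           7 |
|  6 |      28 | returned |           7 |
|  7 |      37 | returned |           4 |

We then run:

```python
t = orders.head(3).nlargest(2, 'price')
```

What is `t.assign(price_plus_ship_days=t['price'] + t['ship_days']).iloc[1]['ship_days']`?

take first 3 rows:
   price    status  ship_days
0     17   pending          5
1     88  returned          7
2    209      paid          4
take 2 rows with largest price:
   price    status  ship_days
2    209      paid          4
1     88  returned          7
add column price_plus_ship_days = t['price'] + t['ship_days']:
   price    status  ship_days  price_plus_ship_days
2    209      paid          4                   213
1     88  returned          7                    95
Taking the value at position 1, column 'ship_days' gives 7.

7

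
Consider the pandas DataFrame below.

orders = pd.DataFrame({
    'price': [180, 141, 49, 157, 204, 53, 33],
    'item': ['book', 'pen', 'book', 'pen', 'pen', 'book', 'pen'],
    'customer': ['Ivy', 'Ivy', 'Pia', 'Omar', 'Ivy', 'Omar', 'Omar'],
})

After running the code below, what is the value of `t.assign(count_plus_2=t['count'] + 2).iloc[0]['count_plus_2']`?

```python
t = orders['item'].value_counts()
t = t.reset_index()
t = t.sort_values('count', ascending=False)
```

value_counts of item:
item
pen     4
book    3
Name: count, dtype: int64
reset_index():
   item  count
0   pen      4
1  book      3
sort by count descending:
   item  count
0   pen      4
1  book      3
add column count_plus_2 = t['count'] + 2:
   item  count  count_plus_2
0   pen      4             6
1  book      3             5
Then the value at position 0, column 'count_plus_2': 6

6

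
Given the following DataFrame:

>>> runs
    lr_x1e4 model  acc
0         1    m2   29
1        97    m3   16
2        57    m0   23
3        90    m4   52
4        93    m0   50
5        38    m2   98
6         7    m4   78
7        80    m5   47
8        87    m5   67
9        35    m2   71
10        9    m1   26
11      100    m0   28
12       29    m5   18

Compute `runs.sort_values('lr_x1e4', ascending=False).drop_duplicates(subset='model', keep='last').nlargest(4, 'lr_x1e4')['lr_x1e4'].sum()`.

sort by lr_x1e4 descending:
    lr_x1e4 model  acc
11      100    m0   28
1        97    m3   16
4        93    m0   50
3        90    m4   52
8        87    m5   67
7        80    m5   47
2        57    m0   23
5        38    m2   98
9        35    m2   71
12       29    m5   18
10        9    m1   26
6         7    m4   78
0         1    m2   29
drop duplicate model (keep=last):
    lr_x1e4 model  acc
1        97    m3   16
2        57    m0   23
12       29    m5   18
10        9    m1   26
6         7    m4   78
0         1    m2   29
take 4 rows with largest lr_x1e4:
    lr_x1e4 model  acc
1        97    m3   16
2        57    m0   23
12       29    m5   18
10        9    m1   26
Finally, sum of column 'lr_x1e4' = 192.

192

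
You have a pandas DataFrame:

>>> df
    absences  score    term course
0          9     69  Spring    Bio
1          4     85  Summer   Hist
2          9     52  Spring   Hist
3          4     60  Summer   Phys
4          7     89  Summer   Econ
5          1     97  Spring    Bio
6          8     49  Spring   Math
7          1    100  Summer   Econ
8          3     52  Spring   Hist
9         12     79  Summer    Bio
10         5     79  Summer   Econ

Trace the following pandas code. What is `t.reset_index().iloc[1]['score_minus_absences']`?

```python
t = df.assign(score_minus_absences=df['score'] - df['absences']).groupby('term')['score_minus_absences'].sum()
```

add column score_minus_absences = df['score'] - df['absences']:
    absences  score    term course  score_minus_absences
0          9     69  Spring    Bio                    60
1          4     85  Summer   Hist                    81
2          9     52  Spring   Hist                    43
3          4     60  Summer   Phys                    56
4          7     89  Summer   Econ                    82
5          1     97  Spring    Bio                    96
6          8     49  Spring   Math                    41
7          1    100  Summer   Econ                    99
8          3     52  Spring   Hist                    49
9         12     79  Summer    Bio                    67
10         5     79  Summer   Econ                    74
group by term, sum of score_minus_absences:
term
Spring    289
Summer    459
Name: score_minus_absences, dtype: int64
reset_index():
     term  score_minus_absences
0  Spring                   289
1  Summer                   459
Taking the value at position 1, column 'score_minus_absences' gives 459.

459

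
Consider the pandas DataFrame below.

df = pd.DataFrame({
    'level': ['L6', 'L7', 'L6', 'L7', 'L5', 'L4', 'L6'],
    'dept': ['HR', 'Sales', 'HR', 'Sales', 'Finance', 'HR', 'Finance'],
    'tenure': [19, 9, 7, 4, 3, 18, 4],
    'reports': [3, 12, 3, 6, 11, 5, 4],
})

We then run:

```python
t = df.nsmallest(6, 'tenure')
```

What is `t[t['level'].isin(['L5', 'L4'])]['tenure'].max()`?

take 6 rows with smallest tenure:
  level     dept  tenure  reports
4    L5  Finance       3       11
3    L7    Sales       4        6
6    L6  Finance       4        4
2    L6       HR       7        3
1    L7    Sales       9       12
5    L4       HR      18        5
filter rows where level in ['L5', 'L4']:
  level     dept  tenure  reports
4    L5  Finance       3       11
5    L4       HR      18        5
Taking the max of column 'tenure' gives 18.

18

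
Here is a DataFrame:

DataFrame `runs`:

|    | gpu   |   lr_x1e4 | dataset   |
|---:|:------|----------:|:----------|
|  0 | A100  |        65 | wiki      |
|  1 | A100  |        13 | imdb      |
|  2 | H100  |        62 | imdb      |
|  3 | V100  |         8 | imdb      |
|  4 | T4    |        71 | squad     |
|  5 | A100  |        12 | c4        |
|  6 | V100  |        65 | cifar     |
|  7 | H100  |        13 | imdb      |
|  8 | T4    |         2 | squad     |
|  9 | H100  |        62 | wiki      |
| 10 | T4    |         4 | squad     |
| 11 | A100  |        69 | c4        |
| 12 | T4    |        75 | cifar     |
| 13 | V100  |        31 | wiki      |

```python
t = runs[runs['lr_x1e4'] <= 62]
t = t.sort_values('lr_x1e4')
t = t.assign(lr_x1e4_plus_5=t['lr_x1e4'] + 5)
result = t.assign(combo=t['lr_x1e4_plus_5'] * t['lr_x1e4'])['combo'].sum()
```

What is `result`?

filter rows where lr_x1e4 <= 62:
     gpu  lr_x1e4 dataset
1   A100       13    imdb
2   H100       62    imdb
3   V100        8    imdb
5   A100       12      c4
7   H100       13    imdb
8     T4        2   squad
9   H100       62    wiki
10    T4        4   squad
13  V100       31    wiki
sort by lr_x1e4:
     gpu  lr_x1e4 dataset
8     T4        2   squad
10    T4        4   squad
3   V100        8    imdb
5   A100       12      c4
1   A100       13    imdb
7   H100       13    imdb
13  V100       31    wiki
2   H100       62    imdb
9   H100       62    wiki
add column lr_x1e4_plus_5 = t['lr_x1e4'] + 5:
     gpu  lr_x1e4 dataset  lr_x1e4_plus_5
8     T4        2   squad               7
10    T4        4   squad               9
3   V100        8    imdb              13
5   A100       12      c4              17
1   A100       13    imdb              18
7   H100       13    imdb              18
13  V100       31    wiki              36
2   H100       62    imdb              67
9   H100       62    wiki              67
add column combo = t['lr_x1e4_plus_5'] * t['lr_x1e4']:
     gpu  lr_x1e4 dataset  lr_x1e4_plus_5  combo
8     T4        2   squad               7     14
10    T4        4   squad               9     36
3   V100        8    imdb              13    104
5   A100       12      c4              17    204
1   A100       13    imdb              18    234
7   H100       13    imdb              18    234
13  V100       31    wiki              36   1116
2   H100       62    imdb              67   4154
9   H100       62    wiki              67   4154
Reading off the sum of column 'combo', we get 10250.

10250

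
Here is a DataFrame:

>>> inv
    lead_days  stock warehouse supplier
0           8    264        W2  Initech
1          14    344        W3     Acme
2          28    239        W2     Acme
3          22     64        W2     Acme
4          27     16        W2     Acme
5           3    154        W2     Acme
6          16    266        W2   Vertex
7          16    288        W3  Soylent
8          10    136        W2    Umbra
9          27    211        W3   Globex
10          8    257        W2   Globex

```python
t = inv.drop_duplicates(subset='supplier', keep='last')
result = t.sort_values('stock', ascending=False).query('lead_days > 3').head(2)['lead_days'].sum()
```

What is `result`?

drop duplicate supplier (keep=last):
    lead_days  stock warehouse supplier
0           8    264        W2  Initech
5           3    154        W2     Acme
6          16    266        W2   Vertex
7          16    288        W3  Soylent
8          10    136        W2    Umbra
10          8    257        W2   Globex
sort by stock descending:
    lead_days  stock warehouse supplier
7          16    288        W3  Soylent
6          16    266        W2   Vertex
0           8    264        W2  Initech
10          8    257        W2   Globex
5           3    154        W2     Acme
8          10    136        W2    Umbra
filter rows where lead_days > 3:
    lead_days  stock warehouse supplier
7          16    288        W3  Soylent
6          16    266        W2   Vertex
0           8    264        W2  Initech
10          8    257        W2   Globex
8          10    136        W2    Umbra
take first 2 rows:
   lead_days  stock warehouse supplier
7         16    288        W3  Soylent
6         16    266        W2   Vertex
So sum() = 32.

32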